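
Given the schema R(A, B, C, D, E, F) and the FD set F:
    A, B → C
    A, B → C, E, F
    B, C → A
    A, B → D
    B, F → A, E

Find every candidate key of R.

{B} never appears on the right of any FD, so every key must include it.
{A, B} is a candidate key since {A, B}⁺ = {A, B, C, D, E, F} covers every attribute.
{B, C} is a candidate key since {B, C}⁺ = {A, B, C, D, E, F} covers every attribute.
{B, F} is a candidate key since {B, F}⁺ = {A, B, C, D, E, F} covers every attribute.
Any other superkey properly contains one of these, so there are no further candidate keys.

{A, B}, {B, C}, {B, F}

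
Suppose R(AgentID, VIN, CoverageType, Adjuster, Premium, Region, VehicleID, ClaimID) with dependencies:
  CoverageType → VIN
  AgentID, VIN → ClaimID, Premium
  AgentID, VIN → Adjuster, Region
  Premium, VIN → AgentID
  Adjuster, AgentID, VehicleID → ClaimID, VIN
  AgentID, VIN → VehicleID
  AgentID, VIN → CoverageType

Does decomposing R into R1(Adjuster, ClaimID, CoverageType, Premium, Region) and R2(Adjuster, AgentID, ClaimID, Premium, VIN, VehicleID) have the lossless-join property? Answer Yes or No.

The shared attributes are {Adjuster, ClaimID, Premium} and {Adjuster, ClaimID, Premium}⁺ = {Adjuster, ClaimID, Premium}.
Neither R1 nor R2 is contained in that closure, so the decomposition is lossy.

No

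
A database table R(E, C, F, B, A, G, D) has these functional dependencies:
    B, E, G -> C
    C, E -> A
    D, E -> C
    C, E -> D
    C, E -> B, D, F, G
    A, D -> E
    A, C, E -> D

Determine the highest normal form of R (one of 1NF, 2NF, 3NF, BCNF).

BCNF

Candidate keys: {A, D}, {B, E, G}, {C, E}, {D, E}. Prime attributes: {A, B, C, D, E, G}.
Every FD has a superkey on the left, so the relation is in BCNF.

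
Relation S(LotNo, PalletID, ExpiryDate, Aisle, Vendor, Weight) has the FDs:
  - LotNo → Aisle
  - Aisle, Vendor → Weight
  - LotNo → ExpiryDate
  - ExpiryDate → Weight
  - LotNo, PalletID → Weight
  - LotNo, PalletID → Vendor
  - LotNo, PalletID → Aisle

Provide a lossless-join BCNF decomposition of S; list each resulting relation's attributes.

{Aisle, ExpiryDate, LotNo}; {ExpiryDate, Weight}; {LotNo, PalletID, Vendor}

Candidate key of the original relation: {LotNo, PalletID}.
{Aisle, ExpiryDate, LotNo, PalletID, Vendor, Weight}: {LotNo} determines {Aisle, ExpiryDate, LotNo, Weight} here but is not a superkey — split on LotNo → Aisle, ExpiryDate, Weight, giving {Aisle, ExpiryDate, LotNo, Weight} and {LotNo, PalletID, Vendor}.
{Aisle, ExpiryDate, LotNo, Weight}: {ExpiryDate} determines {ExpiryDate, Weight} here but is not a superkey — split on ExpiryDate → Weight, giving {ExpiryDate, Weight} and {Aisle, ExpiryDate, LotNo}.
{ExpiryDate, Weight}: every determinant is a superkey — BCNF.
{Aisle, ExpiryDate, LotNo}: every determinant is a superkey — BCNF.
{LotNo, PalletID, Vendor}: every determinant is a superkey — BCNF.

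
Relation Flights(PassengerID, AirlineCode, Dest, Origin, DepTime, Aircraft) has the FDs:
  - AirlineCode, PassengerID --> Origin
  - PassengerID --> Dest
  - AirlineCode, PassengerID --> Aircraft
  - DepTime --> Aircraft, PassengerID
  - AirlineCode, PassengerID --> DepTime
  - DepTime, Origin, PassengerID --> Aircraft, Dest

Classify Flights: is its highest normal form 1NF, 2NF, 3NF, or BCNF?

1NF

Candidate keys: {AirlineCode, DepTime}, {AirlineCode, PassengerID}. Prime attributes: {AirlineCode, DepTime, PassengerID}.
PassengerID --> Dest breaks BCNF: {PassengerID}⁺ = {Dest, PassengerID}, so {PassengerID} is not a superkey.
PassengerID --> Dest has non-prime {Dest} on the right and a non-superkey on the left, so 3NF fails.
Since {DepTime} ⊂ {AirlineCode, DepTime} and {DepTime}⁺ ⊇ {Aircraft, Dest} with {Aircraft, Dest} non-prime, there is a partial dependency; 2NF fails.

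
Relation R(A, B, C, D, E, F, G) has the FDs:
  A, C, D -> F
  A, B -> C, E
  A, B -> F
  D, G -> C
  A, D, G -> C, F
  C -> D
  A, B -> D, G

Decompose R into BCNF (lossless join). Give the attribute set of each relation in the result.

{A, B, D, E, G}; {A, C, F}; {C, D}; {C, G}

Candidate key of the original relation: {A, B}.
In {A, B, C, D, E, F, G}, {A, C, D} is not a superkey ({A, C, D}⁺ restricted to this set is {A, C, D, F}), so split on A, C, D -> F into {A, C, D, F} and {A, B, C, D, E, G}.
In {A, C, D, F}, {C} is not a superkey ({C}⁺ restricted to this set is {C, D}), so split on C -> D into {C, D} and {A, C, F}.
{C, D} is in BCNF.
{A, C, F} is in BCNF.
In {A, B, C, D, E, G}, {D, G} is not a superkey ({D, G}⁺ restricted to this set is {C, D, G}), so split on D, G -> C into {C, D, G} and {A, B, D, E, G}.
In {C, D, G}, {C} is not a superkey ({C}⁺ restricted to this set is {C, D}), so split on C -> D into {C, D} and {C, G}.
{C, D} is in BCNF.
{C, G} is in BCNF.
{A, B, D, E, G} is in BCNF.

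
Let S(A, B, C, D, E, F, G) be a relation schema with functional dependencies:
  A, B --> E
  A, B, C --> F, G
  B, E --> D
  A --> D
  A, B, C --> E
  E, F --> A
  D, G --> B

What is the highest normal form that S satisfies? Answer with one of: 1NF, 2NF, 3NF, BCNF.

Candidate keys: {A, B, C}, {A, C, G}, {B, C, E, F}, {C, E, F, G}. Prime attributes: {A, B, C, E, F, G}.
A, B --> E: {A, B}⁺ = {A, B, D, E}, which is not all of the attributes, so the left side is not a superkey — BCNF is violated.
B, E --> D determines the non-prime attribute {D} from a non-superkey — 3NF is violated.
Since {A} ⊂ {A, B, C} and {A}⁺ ⊇ {D} with {D} non-prime, there is a partial dependency; 2NF fails.

1NF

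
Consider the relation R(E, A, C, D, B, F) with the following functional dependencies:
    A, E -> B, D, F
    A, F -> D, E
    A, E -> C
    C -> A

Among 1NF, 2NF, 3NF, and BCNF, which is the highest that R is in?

Candidate keys: {A, E}, {A, F}, {C, E}, {C, F}. Prime attributes: {A, C, E, F}.
For C -> A we have {C}⁺ = {A, C}; {C} is not a superkey, so BCNF fails.
But every attribute on its right side ({A}) is prime, and the same holds for every other non-superkey FD, so 3NF still holds.

3NF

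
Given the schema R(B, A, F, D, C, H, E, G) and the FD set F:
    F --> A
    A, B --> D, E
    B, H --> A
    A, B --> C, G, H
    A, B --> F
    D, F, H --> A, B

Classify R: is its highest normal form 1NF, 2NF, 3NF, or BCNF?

Candidate keys: {A, B}, {B, F}, {B, H}, {D, F, H}. Prime attributes: {A, B, D, F, H}.
F --> A: {F}⁺ = {A, F}, which is not all of the attributes, so the left side is not a superkey — BCNF is violated.
Since {A} ⊆ prime attributes and every other non-superkey FD also has a prime right side, the schema is in 3NF.

3NF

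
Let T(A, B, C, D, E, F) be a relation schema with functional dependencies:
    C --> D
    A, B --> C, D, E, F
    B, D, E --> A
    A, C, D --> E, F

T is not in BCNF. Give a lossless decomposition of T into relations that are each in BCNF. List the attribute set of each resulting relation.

{A, B, C}; {A, C, E, F}; {C, D}

Candidate keys of the original relation: {A, B}, {B, C, E}, {B, D, E}.
{A, B, C, D, E, F}: {C} determines {C, D} here but is not a superkey — split on C --> D, giving {C, D} and {A, B, C, E, F}.
{C, D}: every determinant is a superkey — BCNF.
{A, B, C, E, F}: {A, C} determines {A, C, E, F} here but is not a superkey — split on A, C --> E, F, giving {A, C, E, F} and {A, B, C}.
{A, C, E, F}: every determinant is a superkey — BCNF.
{A, B, C}: every determinant is a superkey — BCNF.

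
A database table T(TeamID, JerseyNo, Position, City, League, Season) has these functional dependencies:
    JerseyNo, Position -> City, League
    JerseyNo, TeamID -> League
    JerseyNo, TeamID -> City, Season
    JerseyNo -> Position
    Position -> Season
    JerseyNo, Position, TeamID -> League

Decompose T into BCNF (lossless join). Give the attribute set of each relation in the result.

Candidate key of the original relation: {JerseyNo, TeamID}.
{City, JerseyNo, League, Position, Season, TeamID}: {JerseyNo, Position} determines {City, JerseyNo, League, Position, Season} here but is not a superkey — split on JerseyNo, Position -> City, League, Season, giving {City, JerseyNo, League, Position, Season} and {JerseyNo, Position, TeamID}.
{City, JerseyNo, League, Position, Season}: {Position} determines {Position, Season} here but is not a superkey — split on Position -> Season, giving {Position, Season} and {City, JerseyNo, League, Position}.
{Position, Season} is in BCNF.
{City, JerseyNo, League, Position} is in BCNF.
{JerseyNo, Position, TeamID}: {JerseyNo} determines {JerseyNo, Position} here but is not a superkey — split on JerseyNo -> Position, giving {JerseyNo, Position} and {JerseyNo, TeamID}.
{JerseyNo, Position} is in BCNF.
{JerseyNo, TeamID} is in BCNF.

{City, JerseyNo, League, Position}; {JerseyNo, TeamID}; {Position, Season}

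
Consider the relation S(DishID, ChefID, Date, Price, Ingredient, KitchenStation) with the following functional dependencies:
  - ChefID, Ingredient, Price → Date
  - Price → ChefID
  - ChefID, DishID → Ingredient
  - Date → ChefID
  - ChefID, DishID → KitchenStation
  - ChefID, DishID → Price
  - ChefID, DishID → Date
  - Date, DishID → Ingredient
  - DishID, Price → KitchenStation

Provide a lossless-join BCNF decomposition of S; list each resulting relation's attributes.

{ChefID, Price}; {Date, Ingredient, Price}; {DishID, Ingredient, KitchenStation, Price}

Candidate keys of the original relation: {ChefID, DishID}, {Date, DishID}, {DishID, Price}.
In {ChefID, Date, DishID, Ingredient, KitchenStation, Price}, {ChefID, Ingredient, Price} is not a superkey ({ChefID, Ingredient, Price}⁺ restricted to this set is {ChefID, Date, Ingredient, Price}), so split on ChefID, Ingredient, Price → Date into {ChefID, Date, Ingredient, Price} and {ChefID, DishID, Ingredient, KitchenStation, Price}.
In {ChefID, Date, Ingredient, Price}, {Price} is not a superkey ({Price}⁺ restricted to this set is {ChefID, Price}), so split on Price → ChefID into {ChefID, Price} and {Date, Ingredient, Price}.
{ChefID, Price} has no BCNF violation.
{Date, Ingredient, Price} has no BCNF violation.
In {ChefID, DishID, Ingredient, KitchenStation, Price}, {Price} is not a superkey ({Price}⁺ restricted to this set is {ChefID, Price}), so split on Price → ChefID into {ChefID, Price} and {DishID, Ingredient, KitchenStation, Price}.
{ChefID, Price} has no BCNF violation.
{DishID, Ingredient, KitchenStation, Price} has no BCNF violation.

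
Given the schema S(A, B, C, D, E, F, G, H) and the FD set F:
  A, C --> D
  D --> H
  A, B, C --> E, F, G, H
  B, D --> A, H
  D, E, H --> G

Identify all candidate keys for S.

{B, C} never appear on the right of any FD, so every key must include all of them.
{A, B, C} is a candidate key since {A, B, C}⁺ = {A, B, C, D, E, F, G, H} covers every attribute.
{B, C, D} is a candidate key since {B, C, D}⁺ = {A, B, C, D, E, F, G, H} covers every attribute.
Any other superkey properly contains one of these, so there are no further candidate keys.

{A, B, C}, {B, C, D}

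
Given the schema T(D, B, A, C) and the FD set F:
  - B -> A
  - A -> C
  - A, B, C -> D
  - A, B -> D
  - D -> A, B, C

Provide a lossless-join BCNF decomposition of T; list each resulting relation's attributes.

{A, B, D}; {A, C}

Candidate keys of the original relation: {B}, {D}.
In {A, B, C, D}, {A} is not a superkey ({A}⁺ restricted to this set is {A, C}), so split on A -> C into {A, C} and {A, B, D}.
{A, C} is in BCNF.
{A, B, D} is in BCNF.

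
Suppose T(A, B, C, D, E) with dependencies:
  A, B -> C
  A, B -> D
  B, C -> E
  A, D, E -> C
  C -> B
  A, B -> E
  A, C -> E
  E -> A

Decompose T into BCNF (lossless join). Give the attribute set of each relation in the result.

Candidate keys of the original relation: {A, B}, {B, E}, {C}, {D, E}.
In {A, B, C, D, E}, {E} is not a superkey ({E}⁺ restricted to this set is {A, E}), so split on E -> A into {A, E} and {B, C, D, E}.
{A, E} is in BCNF.
{B, C, D, E} is in BCNF.

{A, E}; {B, C, D, E}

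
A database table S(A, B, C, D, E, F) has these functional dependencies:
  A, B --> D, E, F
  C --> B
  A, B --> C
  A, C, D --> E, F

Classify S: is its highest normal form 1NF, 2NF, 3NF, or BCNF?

3NF

Candidate keys: {A, B}, {A, C}. Prime attributes: {A, B, C}.
For C --> B we have {C}⁺ = {B, C}; {C} is not a superkey, so BCNF fails.
Since {B} ⊆ prime attributes and every other non-superkey FD also has a prime right side, the schema is in 3NF.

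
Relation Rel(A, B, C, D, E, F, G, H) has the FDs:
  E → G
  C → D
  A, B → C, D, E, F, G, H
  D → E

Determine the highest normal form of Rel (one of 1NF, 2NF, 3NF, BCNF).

Candidate key: {A, B}. Prime attributes: {A, B}.
E → G breaks BCNF: {E}⁺ = {E, G}, so {E} is not a superkey.
E → G determines the non-prime attribute {G} from a non-superkey — 3NF is violated.
No proper subset of a key has a non-prime attribute in its closure, so there is no partial dependency; 2NF holds.

2NF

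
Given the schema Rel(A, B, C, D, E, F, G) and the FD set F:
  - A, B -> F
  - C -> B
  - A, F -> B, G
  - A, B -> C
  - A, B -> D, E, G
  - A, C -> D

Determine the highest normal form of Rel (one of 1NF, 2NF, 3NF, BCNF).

Candidate keys: {A, B}, {A, C}, {A, F}. Prime attributes: {A, B, C, F}.
C -> B breaks BCNF: {C}⁺ = {B, C}, so {C} is not a superkey.
Its right-hand attributes {B} are all prime, as are those of every other non-superkey FD — the relation is in 3NF.

3NF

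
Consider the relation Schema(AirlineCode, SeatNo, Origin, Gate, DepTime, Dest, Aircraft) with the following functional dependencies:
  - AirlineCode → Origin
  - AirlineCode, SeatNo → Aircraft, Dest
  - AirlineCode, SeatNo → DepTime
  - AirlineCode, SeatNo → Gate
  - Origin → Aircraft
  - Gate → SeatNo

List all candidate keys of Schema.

{AirlineCode, Gate}, {AirlineCode, SeatNo}

No FD produces {AirlineCode}, so it must be in every candidate key.
{AirlineCode, Gate}⁺ = {Aircraft, AirlineCode, DepTime, Dest, Gate, Origin, SeatNo} — all of the relation — so {AirlineCode, Gate} is a candidate key.
{AirlineCode, SeatNo}⁺ = {Aircraft, AirlineCode, DepTime, Dest, Gate, Origin, SeatNo} — all of the relation — so {AirlineCode, SeatNo} is a candidate key.
Any other superkey properly contains one of these, so there are no further candidate keys.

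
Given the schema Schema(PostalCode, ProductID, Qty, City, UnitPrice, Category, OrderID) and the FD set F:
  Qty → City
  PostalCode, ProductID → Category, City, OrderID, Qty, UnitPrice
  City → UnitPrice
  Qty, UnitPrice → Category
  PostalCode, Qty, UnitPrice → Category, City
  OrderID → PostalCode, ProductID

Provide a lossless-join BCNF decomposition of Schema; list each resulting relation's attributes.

Candidate keys of the original relation: {OrderID}, {PostalCode, ProductID}.
Within {Category, City, OrderID, PostalCode, ProductID, Qty, UnitPrice}: {Qty}⁺ ∩ {Category, City, OrderID, PostalCode, ProductID, Qty, UnitPrice} = {Category, City, Qty, UnitPrice}, not the whole set, so Qty → Category, City, UnitPrice violates BCNF; decompose into {Category, City, Qty, UnitPrice} and {OrderID, PostalCode, ProductID, Qty}.
Within {Category, City, Qty, UnitPrice}: {City}⁺ ∩ {Category, City, Qty, UnitPrice} = {City, UnitPrice}, not the whole set, so City → UnitPrice violates BCNF; decompose into {City, UnitPrice} and {Category, City, Qty}.
{City, UnitPrice} is in BCNF.
{Category, City, Qty} is in BCNF.
{OrderID, PostalCode, ProductID, Qty} is in BCNF.

{Category, City, Qty}; {City, UnitPrice}; {OrderID, PostalCode, ProductID, Qty}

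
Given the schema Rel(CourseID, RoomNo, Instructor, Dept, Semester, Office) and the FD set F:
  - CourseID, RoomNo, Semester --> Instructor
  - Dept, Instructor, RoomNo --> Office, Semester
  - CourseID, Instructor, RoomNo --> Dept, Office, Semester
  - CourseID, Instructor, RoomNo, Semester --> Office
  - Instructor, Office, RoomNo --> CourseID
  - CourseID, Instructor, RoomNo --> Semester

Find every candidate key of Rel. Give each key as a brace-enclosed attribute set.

No FD produces {RoomNo}, so it must be in every candidate key.
{CourseID, Instructor, RoomNo}⁺ = {CourseID, Dept, Instructor, Office, RoomNo, Semester}, which is every attribute, so {CourseID, Instructor, RoomNo} is a candidate key.
{CourseID, RoomNo, Semester}⁺ = {CourseID, Dept, Instructor, Office, RoomNo, Semester}, which is every attribute, so {CourseID, RoomNo, Semester} is a candidate key.
{Dept, Instructor, RoomNo}⁺ = {CourseID, Dept, Instructor, Office, RoomNo, Semester}, which is every attribute, so {Dept, Instructor, RoomNo} is a candidate key.
{Instructor, Office, RoomNo}⁺ = {CourseID, Dept, Instructor, Office, RoomNo, Semester}, which is every attribute, so {Instructor, Office, RoomNo} is a candidate key.
Any other superkey properly contains one of these, so there are no further candidate keys.

{CourseID, Instructor, RoomNo}, {CourseID, RoomNo, Semester}, {Dept, Instructor, RoomNo}, {Instructor, Office, RoomNo}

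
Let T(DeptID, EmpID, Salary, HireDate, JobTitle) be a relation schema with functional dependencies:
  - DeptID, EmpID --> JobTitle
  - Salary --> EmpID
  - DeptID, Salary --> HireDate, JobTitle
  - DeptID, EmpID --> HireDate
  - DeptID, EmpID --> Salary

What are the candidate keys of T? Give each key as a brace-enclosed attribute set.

Attributes never on any right-hand side: {DeptID} — every candidate key must contain it.
Closure of {DeptID, EmpID} is {DeptID, EmpID, HireDate, JobTitle, Salary}, the whole schema; {DeptID, EmpID} is a candidate key.
Closure of {DeptID, Salary} is {DeptID, EmpID, HireDate, JobTitle, Salary}, the whole schema; {DeptID, Salary} is a candidate key.
Any other superkey properly contains one of these, so there are no further candidate keys.

{DeptID, EmpID}, {DeptID, Salary}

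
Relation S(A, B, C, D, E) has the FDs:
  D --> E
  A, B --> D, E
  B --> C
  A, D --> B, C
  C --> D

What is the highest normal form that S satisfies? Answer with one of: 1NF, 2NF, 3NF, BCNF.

Candidate keys: {A, B}, {A, C}, {A, D}. Prime attributes: {A, B, C, D}.
For D --> E we have {D}⁺ = {D, E}; {D} is not a superkey, so BCNF fails.
Because {E} is non-prime and the left side of D --> E is not a superkey, the relation is not in 3NF.
{B} is a proper subset of the key {A, B}, and {B}⁺ contains the non-prime attribute {E} — a partial dependency, so 2NF is violated.

1NF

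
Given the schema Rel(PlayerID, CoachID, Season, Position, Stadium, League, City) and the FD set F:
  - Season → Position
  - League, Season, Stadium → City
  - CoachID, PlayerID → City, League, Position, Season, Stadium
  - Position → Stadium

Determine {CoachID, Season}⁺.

{CoachID, Position, Season, Stadium}

Start with {CoachID, Season}.
Season → Position applies; add {Position} → now {CoachID, Position, Season}.
Position → Stadium applies; add {Stadium} → now {CoachID, Position, Season, Stadium}.
No further FD applies.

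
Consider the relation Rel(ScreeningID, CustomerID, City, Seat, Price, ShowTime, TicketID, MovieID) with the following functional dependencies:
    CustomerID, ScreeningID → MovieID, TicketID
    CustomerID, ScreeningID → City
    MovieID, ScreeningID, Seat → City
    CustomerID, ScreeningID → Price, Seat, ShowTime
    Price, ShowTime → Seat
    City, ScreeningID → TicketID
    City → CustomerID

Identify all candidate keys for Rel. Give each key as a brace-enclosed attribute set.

No FD produces {ScreeningID}, so it must be in every candidate key.
{City, ScreeningID} is a candidate key since {City, ScreeningID}⁺ = {City, CustomerID, MovieID, Price, ScreeningID, Seat, ShowTime, TicketID} covers every attribute.
{CustomerID, ScreeningID} is a candidate key since {CustomerID, ScreeningID}⁺ = {City, CustomerID, MovieID, Price, ScreeningID, Seat, ShowTime, TicketID} covers every attribute.
{MovieID, ScreeningID, Seat} is a candidate key since {MovieID, ScreeningID, Seat}⁺ = {City, CustomerID, MovieID, Price, ScreeningID, Seat, ShowTime, TicketID} covers every attribute.
{MovieID, Price, ScreeningID, ShowTime} is a candidate key since {MovieID, Price, ScreeningID, ShowTime}⁺ = {City, CustomerID, MovieID, Price, ScreeningID, Seat, ShowTime, TicketID} covers every attribute.
No proper subset of any of these is a key, and no other minimal superkey exists.

{City, ScreeningID}, {CustomerID, ScreeningID}, {MovieID, Price, ScreeningID, ShowTime}, {MovieID, ScreeningID, Seat}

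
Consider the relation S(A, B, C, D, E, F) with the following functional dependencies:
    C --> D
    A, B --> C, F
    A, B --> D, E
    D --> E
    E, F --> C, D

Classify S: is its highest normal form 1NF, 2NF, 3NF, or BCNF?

Candidate key: {A, B}. Prime attributes: {A, B}.
For C --> D we have {C}⁺ = {C, D, E}; {C} is not a superkey, so BCNF fails.
Because {D} is non-prime and the left side of C --> D is not a superkey, the relation is not in 3NF.
No proper subset of a key has a non-prime attribute in its closure, so there is no partial dependency; 2NF holds.

2NF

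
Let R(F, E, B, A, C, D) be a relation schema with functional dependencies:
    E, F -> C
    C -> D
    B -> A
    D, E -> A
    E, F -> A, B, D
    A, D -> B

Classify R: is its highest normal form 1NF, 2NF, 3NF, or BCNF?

Candidate key: {E, F}. Prime attributes: {E, F}.
C -> D breaks BCNF: {C}⁺ = {C, D}, so {C} is not a superkey.
C -> D has non-prime {D} on the right and a non-superkey on the left, so 3NF fails.
No non-prime attribute depends on a proper subset of any candidate key, so 2NF holds.

2NF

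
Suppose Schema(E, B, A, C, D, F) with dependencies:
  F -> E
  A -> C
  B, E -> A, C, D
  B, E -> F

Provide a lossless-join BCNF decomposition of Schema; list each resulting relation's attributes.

Candidate keys of the original relation: {B, E}, {B, F}.
Within {A, B, C, D, E, F}: {F}⁺ ∩ {A, B, C, D, E, F} = {E, F}, not the whole set, so F -> E violates BCNF; decompose into {E, F} and {A, B, C, D, F}.
{E, F}: every determinant is a superkey — BCNF.
Within {A, B, C, D, F}: {A}⁺ ∩ {A, B, C, D, F} = {A, C}, not the whole set, so A -> C violates BCNF; decompose into {A, C} and {A, B, D, F}.
{A, C}: every determinant is a superkey — BCNF.
{A, B, D, F}: every determinant is a superkey — BCNF.

{A, B, D, F}; {A, C}; {E, F}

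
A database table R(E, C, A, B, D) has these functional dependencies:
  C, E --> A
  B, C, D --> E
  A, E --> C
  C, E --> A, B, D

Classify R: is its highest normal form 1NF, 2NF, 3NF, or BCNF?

BCNF

Candidate keys: {A, E}, {B, C, D}, {C, E}. Prime attributes: {A, B, C, D, E}.
Each dependency's left side is a superkey — BCNF holds.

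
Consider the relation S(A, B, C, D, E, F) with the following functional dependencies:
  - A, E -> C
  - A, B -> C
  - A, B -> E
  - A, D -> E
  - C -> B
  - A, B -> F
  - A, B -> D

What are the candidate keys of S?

{A, B}, {A, C}, {A, D}, {A, E}

Attributes never on any right-hand side: {A} — every candidate key must contain it.
{A, B}⁺ = {A, B, C, D, E, F}, which is every attribute, so {A, B} is a candidate key.
{A, C}⁺ = {A, B, C, D, E, F}, which is every attribute, so {A, C} is a candidate key.
{A, D}⁺ = {A, B, C, D, E, F}, which is every attribute, so {A, D} is a candidate key.
{A, E}⁺ = {A, B, C, D, E, F}, which is every attribute, so {A, E} is a candidate key.
These are minimal and exhaustive — every other superkey contains one of them.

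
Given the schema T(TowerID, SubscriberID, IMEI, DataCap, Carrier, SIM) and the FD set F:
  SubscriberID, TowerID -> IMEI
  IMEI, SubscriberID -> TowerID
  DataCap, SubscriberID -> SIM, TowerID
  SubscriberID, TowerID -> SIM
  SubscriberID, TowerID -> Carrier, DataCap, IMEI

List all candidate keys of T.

No FD produces {SubscriberID}, so it must be in every candidate key.
Closure of {DataCap, SubscriberID} is {Carrier, DataCap, IMEI, SIM, SubscriberID, TowerID}, the whole schema; {DataCap, SubscriberID} is a candidate key.
Closure of {IMEI, SubscriberID} is {Carrier, DataCap, IMEI, SIM, SubscriberID, TowerID}, the whole schema; {IMEI, SubscriberID} is a candidate key.
Closure of {SubscriberID, TowerID} is {Carrier, DataCap, IMEI, SIM, SubscriberID, TowerID}, the whole schema; {SubscriberID, TowerID} is a candidate key.
No proper subset of any of these is a key, and no other minimal superkey exists.

{DataCap, SubscriberID}, {IMEI, SubscriberID}, {SubscriberID, TowerID}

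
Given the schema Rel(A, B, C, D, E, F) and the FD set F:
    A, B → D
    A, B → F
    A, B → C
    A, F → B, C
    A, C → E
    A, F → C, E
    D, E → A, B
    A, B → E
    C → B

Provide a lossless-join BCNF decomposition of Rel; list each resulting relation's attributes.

{A, C, D, E, F}; {B, C}

Candidate keys of the original relation: {A, B}, {A, C}, {A, F}, {D, E}.
In {A, B, C, D, E, F}, {C} is not a superkey ({C}⁺ restricted to this set is {B, C}), so split on C → B into {B, C} and {A, C, D, E, F}.
{B, C}: every determinant is a superkey — BCNF.
{A, C, D, E, F}: every determinant is a superkey — BCNF.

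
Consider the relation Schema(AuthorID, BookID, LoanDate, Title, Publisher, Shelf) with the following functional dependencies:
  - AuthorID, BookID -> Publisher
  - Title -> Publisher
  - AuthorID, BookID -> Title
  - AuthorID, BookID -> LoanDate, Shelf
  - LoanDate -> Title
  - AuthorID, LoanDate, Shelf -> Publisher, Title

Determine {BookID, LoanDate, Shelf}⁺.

Start with {BookID, LoanDate, Shelf}.
LoanDate -> Title applies; add {Title} → now {BookID, LoanDate, Shelf, Title}.
Title -> Publisher applies; add {Publisher} → now {BookID, LoanDate, Publisher, Shelf, Title}.
No further FD applies.

{BookID, LoanDate, Publisher, Shelf, Title}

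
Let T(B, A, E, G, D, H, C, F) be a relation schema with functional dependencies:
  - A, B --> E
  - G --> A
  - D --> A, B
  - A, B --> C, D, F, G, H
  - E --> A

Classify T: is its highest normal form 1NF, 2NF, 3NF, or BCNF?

Candidate keys: {A, B}, {B, E}, {B, G}, {D}. Prime attributes: {A, B, D, E, G}.
G --> A breaks BCNF: {G}⁺ = {A, G}, so {G} is not a superkey.
But every attribute on its right side ({A}) is prime, and the same holds for every other non-superkey FD, so 3NF still holds.

3NF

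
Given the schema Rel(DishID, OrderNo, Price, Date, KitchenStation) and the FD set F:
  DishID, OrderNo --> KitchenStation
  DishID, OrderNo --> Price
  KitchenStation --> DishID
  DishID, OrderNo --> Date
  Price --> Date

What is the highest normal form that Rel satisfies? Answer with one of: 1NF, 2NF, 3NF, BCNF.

Candidate keys: {DishID, OrderNo}, {KitchenStation, OrderNo}. Prime attributes: {DishID, KitchenStation, OrderNo}.
For KitchenStation --> DishID we have {KitchenStation}⁺ = {DishID, KitchenStation}; {KitchenStation} is not a superkey, so BCNF fails.
Because {Date} is non-prime and the left side of Price --> Date is not a superkey, the relation is not in 3NF.
No non-prime attribute depends on a proper subset of any candidate key, so 2NF holds.

2NF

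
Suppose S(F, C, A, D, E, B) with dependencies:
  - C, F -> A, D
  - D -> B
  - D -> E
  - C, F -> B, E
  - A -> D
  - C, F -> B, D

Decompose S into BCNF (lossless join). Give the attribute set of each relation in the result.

Candidate key of the original relation: {C, F}.
Within {A, B, C, D, E, F}: {D}⁺ ∩ {A, B, C, D, E, F} = {B, D, E}, not the whole set, so D -> B, E violates BCNF; decompose into {B, D, E} and {A, C, D, F}.
{B, D, E} is in BCNF.
Within {A, C, D, F}: {A}⁺ ∩ {A, C, D, F} = {A, D}, not the whole set, so A -> D violates BCNF; decompose into {A, D} and {A, C, F}.
{A, D} is in BCNF.
{A, C, F} is in BCNF.

{A, C, F}; {A, D}; {B, D, E}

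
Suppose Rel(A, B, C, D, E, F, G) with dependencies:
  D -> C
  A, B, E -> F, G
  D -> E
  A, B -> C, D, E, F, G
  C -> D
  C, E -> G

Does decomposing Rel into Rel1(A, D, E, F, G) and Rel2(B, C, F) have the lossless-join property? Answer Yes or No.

Common attributes: {F}; their closure is {F}.
Neither Rel1 nor Rel2 is contained in that closure, so the decomposition is lossy.

No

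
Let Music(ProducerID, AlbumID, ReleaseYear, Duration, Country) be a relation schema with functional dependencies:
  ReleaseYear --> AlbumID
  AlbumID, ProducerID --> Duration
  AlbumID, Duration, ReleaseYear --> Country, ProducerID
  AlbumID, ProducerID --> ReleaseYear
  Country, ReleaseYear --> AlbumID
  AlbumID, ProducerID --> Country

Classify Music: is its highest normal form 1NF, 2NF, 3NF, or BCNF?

Candidate keys: {AlbumID, ProducerID}, {Duration, ReleaseYear}, {ProducerID, ReleaseYear}. Prime attributes: {AlbumID, Duration, ProducerID, ReleaseYear}.
For ReleaseYear --> AlbumID we have {ReleaseYear}⁺ = {AlbumID, ReleaseYear}; {ReleaseYear} is not a superkey, so BCNF fails.
Since {AlbumID} ⊆ prime attributes and every other non-superkey FD also has a prime right side, the schema is in 3NF.

3NF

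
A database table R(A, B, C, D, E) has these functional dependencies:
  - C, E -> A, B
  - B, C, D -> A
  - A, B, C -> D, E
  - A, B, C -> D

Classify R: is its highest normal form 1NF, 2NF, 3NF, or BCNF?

BCNF

Candidate keys: {A, B, C}, {B, C, D}, {C, E}. Prime attributes: {A, B, C, D, E}.
Each dependency's left side is a superkey — BCNF holds.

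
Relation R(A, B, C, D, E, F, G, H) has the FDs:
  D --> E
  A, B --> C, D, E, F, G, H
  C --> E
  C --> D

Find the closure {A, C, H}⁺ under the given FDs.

Start with {A, C, H}.
C --> E applies; add {E} → now {A, C, E, H}.
C --> D applies; add {D} → now {A, C, D, E, H}.
No further FD applies.

{A, C, D, E, H}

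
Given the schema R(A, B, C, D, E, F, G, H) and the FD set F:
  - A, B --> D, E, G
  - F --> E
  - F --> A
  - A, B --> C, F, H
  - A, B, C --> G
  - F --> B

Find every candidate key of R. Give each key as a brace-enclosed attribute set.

{F} is a candidate key since {F}⁺ = {A, B, C, D, E, F, G, H} covers every attribute.
{A, B} is a candidate key since {A, B}⁺ = {A, B, C, D, E, F, G, H} covers every attribute.
These are minimal and exhaustive — every other superkey contains one of them.

{A, B}, {F}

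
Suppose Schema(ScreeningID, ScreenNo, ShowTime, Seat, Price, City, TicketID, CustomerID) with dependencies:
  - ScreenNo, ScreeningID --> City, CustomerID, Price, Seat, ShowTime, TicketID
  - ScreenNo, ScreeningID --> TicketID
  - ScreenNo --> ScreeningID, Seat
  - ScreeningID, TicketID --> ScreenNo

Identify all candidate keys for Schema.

{ScreenNo}, {ScreeningID, TicketID}

Closure of {ScreenNo} is {City, CustomerID, Price, ScreenNo, ScreeningID, Seat, ShowTime, TicketID}, the whole schema; {ScreenNo} is a candidate key.
Closure of {ScreeningID, TicketID} is {City, CustomerID, Price, ScreenNo, ScreeningID, Seat, ShowTime, TicketID}, the whole schema; {ScreeningID, TicketID} is a candidate key.
No proper subset of any of these is a key, and no other minimal superkey exists.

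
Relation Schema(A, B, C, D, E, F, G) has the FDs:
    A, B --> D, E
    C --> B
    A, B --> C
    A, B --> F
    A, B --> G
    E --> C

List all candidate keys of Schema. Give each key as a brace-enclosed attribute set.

{A, B}, {A, C}, {A, E}

{A} never appears on the right of any FD, so every key must include it.
Closure of {A, B} is {A, B, C, D, E, F, G}, the whole schema; {A, B} is a candidate key.
Closure of {A, C} is {A, B, C, D, E, F, G}, the whole schema; {A, C} is a candidate key.
Closure of {A, E} is {A, B, C, D, E, F, G}, the whole schema; {A, E} is a candidate key.
No proper subset of any of these is a key, and no other minimal superkey exists.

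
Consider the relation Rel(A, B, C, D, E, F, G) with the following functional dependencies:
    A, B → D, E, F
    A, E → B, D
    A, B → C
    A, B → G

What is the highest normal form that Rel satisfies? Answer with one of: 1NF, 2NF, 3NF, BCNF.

Candidate keys: {A, B}, {A, E}. Prime attributes: {A, B, E}.
Each dependency's left side is a superkey — BCNF holds.

BCNF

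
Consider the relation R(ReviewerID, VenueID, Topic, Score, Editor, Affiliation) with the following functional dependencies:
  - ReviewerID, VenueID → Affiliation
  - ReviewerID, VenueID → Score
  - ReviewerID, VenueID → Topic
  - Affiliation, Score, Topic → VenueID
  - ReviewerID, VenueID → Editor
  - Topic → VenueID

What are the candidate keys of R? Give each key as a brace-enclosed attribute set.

No FD produces {ReviewerID}, so it must be in every candidate key.
{ReviewerID, Topic} is a candidate key since {ReviewerID, Topic}⁺ = {Affiliation, Editor, ReviewerID, Score, Topic, VenueID} covers every attribute.
{ReviewerID, VenueID} is a candidate key since {ReviewerID, VenueID}⁺ = {Affiliation, Editor, ReviewerID, Score, Topic, VenueID} covers every attribute.
These are minimal and exhaustive — every other superkey contains one of them.

{ReviewerID, Topic}, {ReviewerID, VenueID}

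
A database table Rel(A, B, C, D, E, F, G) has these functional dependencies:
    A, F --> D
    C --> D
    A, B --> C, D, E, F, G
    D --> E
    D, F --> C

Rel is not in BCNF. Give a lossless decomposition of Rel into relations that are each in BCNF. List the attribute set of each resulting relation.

Candidate key of the original relation: {A, B}.
Within {A, B, C, D, E, F, G}: {A, F}⁺ ∩ {A, B, C, D, E, F, G} = {A, C, D, E, F}, not the whole set, so A, F --> C, D, E violates BCNF; decompose into {A, C, D, E, F} and {A, B, F, G}.
Within {A, C, D, E, F}: {C}⁺ ∩ {A, C, D, E, F} = {C, D, E}, not the whole set, so C --> D, E violates BCNF; decompose into {C, D, E} and {A, C, F}.
Within {C, D, E}: {D}⁺ ∩ {C, D, E} = {D, E}, not the whole set, so D --> E violates BCNF; decompose into {D, E} and {C, D}.
{D, E} has no BCNF violation.
{C, D} has no BCNF violation.
{A, C, F} has no BCNF violation.
{A, B, F, G} has no BCNF violation.

{A, B, F, G}; {A, C, F}; {C, D}; {D, E}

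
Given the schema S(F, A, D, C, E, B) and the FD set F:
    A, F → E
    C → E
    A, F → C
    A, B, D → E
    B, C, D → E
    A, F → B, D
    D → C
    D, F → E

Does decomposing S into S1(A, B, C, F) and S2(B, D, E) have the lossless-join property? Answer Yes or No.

No

The shared attributes are {B} and {B}⁺ = {B}.
The closure covers neither S1 nor S2 entirely; the join is not lossless.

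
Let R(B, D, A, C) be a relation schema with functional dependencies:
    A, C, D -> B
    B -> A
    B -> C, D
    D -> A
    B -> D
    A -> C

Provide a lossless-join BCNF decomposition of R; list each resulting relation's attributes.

{A, B, D}; {A, C}

Candidate keys of the original relation: {B}, {D}.
In {A, B, C, D}, {A} is not a superkey ({A}⁺ restricted to this set is {A, C}), so split on A -> C into {A, C} and {A, B, D}.
{A, C} has no BCNF violation.
{A, B, D} has no BCNF violation.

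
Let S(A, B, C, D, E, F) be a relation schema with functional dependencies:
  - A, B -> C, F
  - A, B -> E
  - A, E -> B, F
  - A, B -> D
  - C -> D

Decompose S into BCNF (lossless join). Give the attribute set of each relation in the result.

Candidate keys of the original relation: {A, B}, {A, E}.
{A, B, C, D, E, F}: {C} determines {C, D} here but is not a superkey — split on C -> D, giving {C, D} and {A, B, C, E, F}.
{C, D} has no BCNF violation.
{A, B, C, E, F} has no BCNF violation.

{A, B, C, E, F}; {C, D}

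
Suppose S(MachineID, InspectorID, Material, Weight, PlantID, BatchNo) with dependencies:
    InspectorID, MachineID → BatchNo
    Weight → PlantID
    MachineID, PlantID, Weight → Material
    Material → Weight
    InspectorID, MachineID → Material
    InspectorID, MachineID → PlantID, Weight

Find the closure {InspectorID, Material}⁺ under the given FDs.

Start with {InspectorID, Material}.
Material → Weight applies; add {Weight} → now {InspectorID, Material, Weight}.
Weight → PlantID applies; add {PlantID} → now {InspectorID, Material, PlantID, Weight}.
No further FD applies.

{InspectorID, Material, PlantID, Weight}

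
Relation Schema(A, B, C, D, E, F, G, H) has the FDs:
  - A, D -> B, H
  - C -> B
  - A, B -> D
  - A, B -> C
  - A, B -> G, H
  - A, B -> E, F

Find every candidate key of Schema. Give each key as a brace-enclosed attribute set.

{A, B}, {A, C}, {A, D}

Attributes never on any right-hand side: {A} — every candidate key must contain it.
{A, B} is a candidate key since {A, B}⁺ = {A, B, C, D, E, F, G, H} covers every attribute.
{A, C} is a candidate key since {A, C}⁺ = {A, B, C, D, E, F, G, H} covers every attribute.
{A, D} is a candidate key since {A, D}⁺ = {A, B, C, D, E, F, G, H} covers every attribute.
These are minimal and exhaustive — every other superkey contains one of them.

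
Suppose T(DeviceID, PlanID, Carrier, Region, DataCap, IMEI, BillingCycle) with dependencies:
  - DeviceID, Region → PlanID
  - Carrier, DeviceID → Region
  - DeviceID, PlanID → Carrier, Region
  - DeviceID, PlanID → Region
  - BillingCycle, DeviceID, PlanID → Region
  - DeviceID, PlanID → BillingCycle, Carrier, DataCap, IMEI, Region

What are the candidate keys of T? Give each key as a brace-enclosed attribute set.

Attributes never on any right-hand side: {DeviceID} — every candidate key must contain it.
{Carrier, DeviceID} is a candidate key since {Carrier, DeviceID}⁺ = {BillingCycle, Carrier, DataCap, DeviceID, IMEI, PlanID, Region} covers every attribute.
{DeviceID, PlanID} is a candidate key since {DeviceID, PlanID}⁺ = {BillingCycle, Carrier, DataCap, DeviceID, IMEI, PlanID, Region} covers every attribute.
{DeviceID, Region} is a candidate key since {DeviceID, Region}⁺ = {BillingCycle, Carrier, DataCap, DeviceID, IMEI, PlanID, Region} covers every attribute.
These are minimal and exhaustive — every other superkey contains one of them.

{Carrier, DeviceID}, {DeviceID, PlanID}, {DeviceID, Region}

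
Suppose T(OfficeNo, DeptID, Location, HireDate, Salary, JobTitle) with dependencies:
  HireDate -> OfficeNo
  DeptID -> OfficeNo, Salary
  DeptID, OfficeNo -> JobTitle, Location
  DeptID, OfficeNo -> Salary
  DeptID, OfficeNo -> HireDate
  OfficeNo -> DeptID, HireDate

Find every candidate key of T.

{DeptID}, {HireDate}, {OfficeNo}

{DeptID}⁺ = {DeptID, HireDate, JobTitle, Location, OfficeNo, Salary}, which is every attribute, so {DeptID} is a candidate key.
{HireDate}⁺ = {DeptID, HireDate, JobTitle, Location, OfficeNo, Salary}, which is every attribute, so {HireDate} is a candidate key.
{OfficeNo}⁺ = {DeptID, HireDate, JobTitle, Location, OfficeNo, Salary}, which is every attribute, so {OfficeNo} is a candidate key.
No proper subset of any of these is a key, and no other minimal superkey exists.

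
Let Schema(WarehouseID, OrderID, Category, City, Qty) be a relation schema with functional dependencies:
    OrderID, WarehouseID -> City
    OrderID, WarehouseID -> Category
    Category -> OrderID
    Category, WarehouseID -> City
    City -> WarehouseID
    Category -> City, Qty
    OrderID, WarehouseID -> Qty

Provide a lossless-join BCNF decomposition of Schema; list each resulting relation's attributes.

{Category, City, OrderID, Qty}; {City, WarehouseID}

Candidate keys of the original relation: {Category}, {City, OrderID}, {OrderID, WarehouseID}.
In {Category, City, OrderID, Qty, WarehouseID}, {City} is not a superkey ({City}⁺ restricted to this set is {City, WarehouseID}), so split on City -> WarehouseID into {City, WarehouseID} and {Category, City, OrderID, Qty}.
{City, WarehouseID}: every determinant is a superkey — BCNF.
{Category, City, OrderID, Qty}: every determinant is a superkey — BCNF.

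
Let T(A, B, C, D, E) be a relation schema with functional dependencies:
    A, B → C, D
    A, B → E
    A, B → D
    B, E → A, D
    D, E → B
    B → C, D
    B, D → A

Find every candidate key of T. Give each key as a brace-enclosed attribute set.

{B}, {D, E}

Closure of {B} is {A, B, C, D, E}, the whole schema; {B} is a candidate key.
Closure of {D, E} is {A, B, C, D, E}, the whole schema; {D, E} is a candidate key.
Any other superkey properly contains one of these, so there are no further candidate keys.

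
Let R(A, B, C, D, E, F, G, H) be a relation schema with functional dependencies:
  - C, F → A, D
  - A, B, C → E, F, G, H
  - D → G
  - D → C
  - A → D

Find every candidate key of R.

Attributes never on any right-hand side: {B} — every candidate key must contain it.
{A, B} is a candidate key since {A, B}⁺ = {A, B, C, D, E, F, G, H} covers every attribute.
{B, C, F} is a candidate key since {B, C, F}⁺ = {A, B, C, D, E, F, G, H} covers every attribute.
{B, D, F} is a candidate key since {B, D, F}⁺ = {A, B, C, D, E, F, G, H} covers every attribute.
No proper subset of any of these is a key, and no other minimal superkey exists.

{A, B}, {B, C, F}, {B, D, F}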